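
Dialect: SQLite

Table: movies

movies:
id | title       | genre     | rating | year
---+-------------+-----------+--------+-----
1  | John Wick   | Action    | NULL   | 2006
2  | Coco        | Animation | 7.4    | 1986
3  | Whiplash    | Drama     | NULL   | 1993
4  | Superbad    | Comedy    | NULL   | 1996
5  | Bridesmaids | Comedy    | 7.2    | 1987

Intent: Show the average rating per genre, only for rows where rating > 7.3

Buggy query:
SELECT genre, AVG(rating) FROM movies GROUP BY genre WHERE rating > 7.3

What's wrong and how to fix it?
Bug: Row-level WHERE must come before GROUP BY in the clause order

Fix: Place WHERE between FROM and GROUP BY

Corrected query:
SELECT genre, AVG(rating) FROM movies WHERE rating > 7.3 GROUP BY genre

Result:
genre     | AVG(rating)
----------+------------
Animation | 7.4        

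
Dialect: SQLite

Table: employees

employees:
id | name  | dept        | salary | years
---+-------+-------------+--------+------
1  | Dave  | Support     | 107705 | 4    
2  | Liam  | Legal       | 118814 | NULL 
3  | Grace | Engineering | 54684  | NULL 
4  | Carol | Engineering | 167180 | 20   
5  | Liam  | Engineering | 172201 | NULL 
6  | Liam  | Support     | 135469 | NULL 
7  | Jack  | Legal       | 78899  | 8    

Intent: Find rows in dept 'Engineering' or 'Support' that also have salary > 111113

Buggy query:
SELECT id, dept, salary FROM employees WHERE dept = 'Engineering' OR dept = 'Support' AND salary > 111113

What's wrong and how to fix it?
Bug: AND binds tighter than OR, so this parses as dept = 'Engineering' OR (dept = 'Support' AND salary > 111113)

Fix: Group the OR with parentheses (or use IN), then AND the threshold

Corrected query:
SELECT id, dept, salary FROM employees WHERE (dept = 'Engineering' OR dept = 'Support') AND salary > 111113

Result:
id | dept        | salary
---+-------------+-------
4  | Engineering | 167180
5  | Engineering | 172201
6  | Support     | 135469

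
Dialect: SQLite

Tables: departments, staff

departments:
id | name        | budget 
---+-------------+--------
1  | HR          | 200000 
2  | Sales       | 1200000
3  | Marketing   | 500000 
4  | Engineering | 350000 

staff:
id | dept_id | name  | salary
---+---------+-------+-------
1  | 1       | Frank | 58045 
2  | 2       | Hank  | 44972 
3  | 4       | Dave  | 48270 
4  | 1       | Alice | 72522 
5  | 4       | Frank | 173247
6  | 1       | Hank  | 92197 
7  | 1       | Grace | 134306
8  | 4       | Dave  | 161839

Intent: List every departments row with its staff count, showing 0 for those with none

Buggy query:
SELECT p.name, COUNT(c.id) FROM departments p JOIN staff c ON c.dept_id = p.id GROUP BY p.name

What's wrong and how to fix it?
Bug: INNER JOIN drops departments rows that have no matching staff rows

Fix: Switch to LEFT JOIN to retain unmatched parent rows

Corrected query:
SELECT p.name, COUNT(c.id) FROM departments p LEFT JOIN staff c ON c.dept_id = p.id GROUP BY p.name

Result:
name        | COUNT(c.id)
------------+------------
Engineering | 3          
HR          | 4          
Marketing   | 0          
Sales       | 1          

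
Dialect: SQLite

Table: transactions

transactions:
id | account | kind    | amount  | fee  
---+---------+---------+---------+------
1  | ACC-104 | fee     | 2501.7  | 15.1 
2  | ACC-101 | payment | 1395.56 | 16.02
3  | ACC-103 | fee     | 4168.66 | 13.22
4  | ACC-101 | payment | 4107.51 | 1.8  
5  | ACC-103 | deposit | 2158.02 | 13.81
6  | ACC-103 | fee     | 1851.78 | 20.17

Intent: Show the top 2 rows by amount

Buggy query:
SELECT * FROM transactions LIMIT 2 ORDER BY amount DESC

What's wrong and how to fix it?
Bug: LIMIT must come after ORDER BY

Fix: Sort with ORDER BY, then apply LIMIT

Corrected query:
SELECT * FROM transactions ORDER BY amount DESC LIMIT 2

Result:
id | account | kind    | amount  | fee  
---+---------+---------+---------+------
3  | ACC-103 | fee     | 4168.66 | 13.22
4  | ACC-101 | payment | 4107.51 | 1.8  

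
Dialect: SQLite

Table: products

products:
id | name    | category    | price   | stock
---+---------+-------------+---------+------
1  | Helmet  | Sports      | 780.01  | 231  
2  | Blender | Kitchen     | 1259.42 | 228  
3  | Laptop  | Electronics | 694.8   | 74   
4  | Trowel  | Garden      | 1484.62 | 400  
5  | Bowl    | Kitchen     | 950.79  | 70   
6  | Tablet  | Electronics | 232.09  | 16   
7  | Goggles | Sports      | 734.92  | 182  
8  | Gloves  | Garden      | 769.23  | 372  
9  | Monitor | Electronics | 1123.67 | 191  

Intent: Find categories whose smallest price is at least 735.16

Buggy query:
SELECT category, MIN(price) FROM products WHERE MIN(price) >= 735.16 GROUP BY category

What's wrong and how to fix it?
Bug: MIN() in WHERE is a misuse of aggregate

Fix: Replace WHERE with HAVING after the GROUP BY

Corrected query:
SELECT category, MIN(price) FROM products GROUP BY category HAVING MIN(price) >= 735.16

Result:
category | MIN(price)
---------+-----------
Garden   | 769.23    
Kitchen  | 950.79    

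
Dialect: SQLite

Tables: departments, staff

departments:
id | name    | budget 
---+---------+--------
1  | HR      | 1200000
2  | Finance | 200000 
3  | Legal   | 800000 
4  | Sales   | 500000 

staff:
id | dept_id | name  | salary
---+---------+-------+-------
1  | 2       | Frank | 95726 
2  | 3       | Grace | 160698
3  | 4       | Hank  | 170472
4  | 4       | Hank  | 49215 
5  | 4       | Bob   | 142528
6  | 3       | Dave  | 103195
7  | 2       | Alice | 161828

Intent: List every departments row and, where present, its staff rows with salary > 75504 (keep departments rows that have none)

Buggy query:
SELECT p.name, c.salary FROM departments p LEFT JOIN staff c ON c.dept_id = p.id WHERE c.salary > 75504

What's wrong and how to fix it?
Bug: A WHERE condition on the right-hand table after LEFT JOIN drops unmatched parents

Fix: Put 'c.salary > 75504' in the JOIN's ON clause instead of WHERE

Corrected query:
SELECT p.name, c.salary FROM departments p LEFT JOIN staff c ON c.dept_id = p.id AND c.salary > 75504

Result:
name    | salary
--------+-------
HR      | NULL  
Finance | 95726 
Finance | 161828
Legal   | 103195
Legal   | 160698
Sales   | 142528
Sales   | 170472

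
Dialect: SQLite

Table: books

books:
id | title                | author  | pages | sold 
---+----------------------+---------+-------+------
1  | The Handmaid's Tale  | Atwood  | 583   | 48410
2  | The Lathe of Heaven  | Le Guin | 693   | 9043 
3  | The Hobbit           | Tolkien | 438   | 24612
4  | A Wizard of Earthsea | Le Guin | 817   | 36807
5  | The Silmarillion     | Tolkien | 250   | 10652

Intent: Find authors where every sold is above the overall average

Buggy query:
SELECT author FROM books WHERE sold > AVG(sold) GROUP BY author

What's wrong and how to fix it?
Bug: AVG() is an aggregate; it can't sit directly in WHERE

Fix: Compute the overall average in a scalar subquery and compare each group's MIN against it in HAVING

Corrected query:
SELECT author FROM books GROUP BY author HAVING MIN(sold) > (SELECT AVG(sold) FROM books)

Result:
author
------
Atwood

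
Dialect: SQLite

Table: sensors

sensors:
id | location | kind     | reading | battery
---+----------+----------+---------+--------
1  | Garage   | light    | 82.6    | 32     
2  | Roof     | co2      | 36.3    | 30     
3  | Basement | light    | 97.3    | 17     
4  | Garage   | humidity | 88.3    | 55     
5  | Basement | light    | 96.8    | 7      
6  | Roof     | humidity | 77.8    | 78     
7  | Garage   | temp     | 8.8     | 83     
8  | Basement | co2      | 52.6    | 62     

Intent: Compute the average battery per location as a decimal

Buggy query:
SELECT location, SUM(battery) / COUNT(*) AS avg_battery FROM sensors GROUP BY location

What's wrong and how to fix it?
Bug: Both operands are integers, so '/' performs integer division and truncates

Fix: Multiply by 1.0 (or CAST to REAL) to force floating-point division

Corrected query:
SELECT location, SUM(battery) * 1.0 / COUNT(*) AS avg_battery FROM sensors GROUP BY location

Result:
location | avg_battery
---------+------------
Basement | 28.666667  
Garage   | 56.666667  
Roof     | 54         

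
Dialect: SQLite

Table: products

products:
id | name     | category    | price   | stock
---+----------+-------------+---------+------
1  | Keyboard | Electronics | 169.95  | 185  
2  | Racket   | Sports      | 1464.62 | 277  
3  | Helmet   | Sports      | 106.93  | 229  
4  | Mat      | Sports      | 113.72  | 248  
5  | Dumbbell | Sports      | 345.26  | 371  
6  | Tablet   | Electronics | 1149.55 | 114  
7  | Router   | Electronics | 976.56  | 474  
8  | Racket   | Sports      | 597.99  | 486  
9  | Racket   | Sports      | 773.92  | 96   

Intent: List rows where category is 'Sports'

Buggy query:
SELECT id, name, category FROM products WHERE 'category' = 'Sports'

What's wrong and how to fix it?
Bug: 'category' in single quotes is a string literal, not the column; the comparison is literal-vs-literal and never true

Fix: Remove the quotes around the column name (or use double quotes for an identifier)

Corrected query:
SELECT id, name, category FROM products WHERE category = 'Sports'

Result:
id | name     | category
---+----------+---------
2  | Racket   | Sports  
3  | Helmet   | Sports  
4  | Mat      | Sports  
5  | Dumbbell | Sports  
8  | Racket   | Sports  
9  | Racket   | Sports  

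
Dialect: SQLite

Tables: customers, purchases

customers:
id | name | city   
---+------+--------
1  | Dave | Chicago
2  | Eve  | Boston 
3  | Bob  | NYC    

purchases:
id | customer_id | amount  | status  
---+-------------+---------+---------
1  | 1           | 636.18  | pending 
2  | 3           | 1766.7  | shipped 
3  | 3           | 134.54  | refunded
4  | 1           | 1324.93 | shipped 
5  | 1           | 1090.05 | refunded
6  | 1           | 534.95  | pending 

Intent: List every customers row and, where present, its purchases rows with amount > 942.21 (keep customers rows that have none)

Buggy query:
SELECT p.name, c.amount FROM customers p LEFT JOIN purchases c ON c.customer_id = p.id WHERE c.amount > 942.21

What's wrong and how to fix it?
Bug: A WHERE condition on the right-hand table after LEFT JOIN drops unmatched parents

Fix: Put 'c.amount > 942.21' in the JOIN's ON clause instead of WHERE

Corrected query:
SELECT p.name, c.amount FROM customers p LEFT JOIN purchases c ON c.customer_id = p.id AND c.amount > 942.21

Result:
name | amount 
-----+--------
Dave | 1090.05
Dave | 1324.93
Eve  | NULL   
Bob  | 1766.7 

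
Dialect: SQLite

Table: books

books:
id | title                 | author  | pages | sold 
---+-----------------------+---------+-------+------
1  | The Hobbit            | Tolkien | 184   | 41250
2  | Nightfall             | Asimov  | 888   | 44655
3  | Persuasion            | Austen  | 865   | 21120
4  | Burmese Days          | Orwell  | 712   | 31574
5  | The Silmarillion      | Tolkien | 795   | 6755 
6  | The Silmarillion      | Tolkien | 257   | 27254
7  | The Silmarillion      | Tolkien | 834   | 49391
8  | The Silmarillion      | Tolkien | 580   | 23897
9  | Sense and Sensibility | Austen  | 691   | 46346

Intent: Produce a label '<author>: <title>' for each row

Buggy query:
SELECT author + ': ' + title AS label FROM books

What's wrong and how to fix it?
Bug: '+' is numeric addition; on text columns SQLite converts them to 0 instead of concatenating

Fix: Use the || operator for string concatenation

Corrected query:
SELECT author || ': ' || title AS label FROM books

Result:
label                        
-----------------------------
Tolkien: The Hobbit          
Asimov: Nightfall            
Austen: Persuasion           
Orwell: Burmese Days         
Tolkien: The Silmarillion    
Tolkien: The Silmarillion    
Tolkien: The Silmarillion    
Tolkien: The Silmarillion    
Austen: Sense and Sensibility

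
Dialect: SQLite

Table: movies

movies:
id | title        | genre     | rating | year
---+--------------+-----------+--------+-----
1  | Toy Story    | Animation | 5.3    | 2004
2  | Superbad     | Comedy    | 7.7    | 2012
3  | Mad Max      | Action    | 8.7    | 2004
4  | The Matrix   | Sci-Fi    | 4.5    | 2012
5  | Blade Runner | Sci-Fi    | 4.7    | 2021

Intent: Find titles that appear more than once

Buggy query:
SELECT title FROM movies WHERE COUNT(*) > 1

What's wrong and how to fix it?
Bug: WHERE can't reference COUNT(*); aggregates are computed after WHERE

Fix: Group first, then use HAVING for the count condition

Corrected query:
SELECT title FROM movies GROUP BY title HAVING COUNT(*) > 1

Result:
(no rows)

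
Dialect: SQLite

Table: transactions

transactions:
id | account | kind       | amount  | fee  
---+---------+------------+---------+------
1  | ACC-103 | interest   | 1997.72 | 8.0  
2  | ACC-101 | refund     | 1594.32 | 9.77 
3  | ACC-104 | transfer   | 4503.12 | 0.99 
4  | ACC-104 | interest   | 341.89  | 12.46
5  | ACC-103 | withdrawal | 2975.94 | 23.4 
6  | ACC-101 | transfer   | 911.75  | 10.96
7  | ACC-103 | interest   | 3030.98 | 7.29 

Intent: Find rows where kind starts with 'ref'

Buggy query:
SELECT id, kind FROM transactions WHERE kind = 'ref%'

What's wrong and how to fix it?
Bug: '=' compares the literal string including the % character; pattern matching needs LIKE

Fix: Replace '=' with LIKE so 'ref%' is treated as a pattern

Corrected query:
SELECT id, kind FROM transactions WHERE kind LIKE 'ref%'

Result:
id | kind  
---+-------
2  | refund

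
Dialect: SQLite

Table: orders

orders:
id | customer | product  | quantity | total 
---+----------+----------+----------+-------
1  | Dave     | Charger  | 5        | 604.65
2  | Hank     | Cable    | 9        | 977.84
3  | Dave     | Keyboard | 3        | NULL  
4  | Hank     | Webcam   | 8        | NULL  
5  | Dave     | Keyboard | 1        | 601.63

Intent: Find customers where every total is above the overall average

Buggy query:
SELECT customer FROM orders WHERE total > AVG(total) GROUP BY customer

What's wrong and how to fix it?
Bug: AVG() is an aggregate; it can't sit directly in WHERE

Fix: Compute the overall average in a scalar subquery and compare each group's MIN against it in HAVING

Corrected query:
SELECT customer FROM orders GROUP BY customer HAVING MIN(total) > (SELECT AVG(total) FROM orders)

Result:
customer
--------
Hank    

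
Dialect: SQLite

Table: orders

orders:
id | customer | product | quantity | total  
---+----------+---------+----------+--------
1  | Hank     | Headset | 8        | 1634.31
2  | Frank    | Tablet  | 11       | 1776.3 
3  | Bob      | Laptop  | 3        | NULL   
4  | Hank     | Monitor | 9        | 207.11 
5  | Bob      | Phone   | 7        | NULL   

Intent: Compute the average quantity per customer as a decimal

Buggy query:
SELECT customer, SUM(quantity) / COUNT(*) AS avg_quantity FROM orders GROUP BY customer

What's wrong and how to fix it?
Bug: SUM(quantity) and COUNT(*) are both integers; the division truncates the fractional part

Fix: Cast one side to REAL so the division keeps the fractional part

Corrected query:
SELECT customer, SUM(quantity) * 1.0 / COUNT(*) AS avg_quantity FROM orders GROUP BY customer

Result:
customer | avg_quantity
---------+-------------
Bob      | 5           
Frank    | 11          
Hank     | 8.5         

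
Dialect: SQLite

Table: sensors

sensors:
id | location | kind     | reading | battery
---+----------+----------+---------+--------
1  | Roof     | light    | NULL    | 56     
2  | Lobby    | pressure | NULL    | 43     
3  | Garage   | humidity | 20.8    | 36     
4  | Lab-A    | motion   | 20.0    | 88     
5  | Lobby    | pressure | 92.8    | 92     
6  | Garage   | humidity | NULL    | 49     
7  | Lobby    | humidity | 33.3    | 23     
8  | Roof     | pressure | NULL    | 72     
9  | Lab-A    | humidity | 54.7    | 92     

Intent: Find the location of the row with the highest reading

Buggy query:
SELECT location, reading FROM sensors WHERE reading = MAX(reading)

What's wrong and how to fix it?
Bug: WHERE is evaluated per row; an aggregate over the whole table isn't defined there

Fix: Use a subquery: WHERE reading = (SELECT MAX(reading) FROM sensors)

Corrected query:
SELECT location, reading FROM sensors WHERE reading = (SELECT MAX(reading) FROM sensors)

Result:
location | reading
---------+--------
Lobby    | 92.8   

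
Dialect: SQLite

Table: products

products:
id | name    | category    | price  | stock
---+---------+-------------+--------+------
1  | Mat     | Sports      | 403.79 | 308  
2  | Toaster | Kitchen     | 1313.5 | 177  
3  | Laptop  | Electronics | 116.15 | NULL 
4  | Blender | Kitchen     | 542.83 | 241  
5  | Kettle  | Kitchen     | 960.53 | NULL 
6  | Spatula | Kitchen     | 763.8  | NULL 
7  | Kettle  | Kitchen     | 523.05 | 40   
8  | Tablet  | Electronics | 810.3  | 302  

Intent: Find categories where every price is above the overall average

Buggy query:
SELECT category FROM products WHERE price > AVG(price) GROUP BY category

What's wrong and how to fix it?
Bug: WHERE evaluates per row before aggregation, so AVG() is unavailable

Fix: Use a subquery for AVG and a HAVING MIN(...) filter so the condition holds for every row in the group

Corrected query:
SELECT category FROM products GROUP BY category HAVING MIN(price) > (SELECT AVG(price) FROM products)

Result:
(no rows)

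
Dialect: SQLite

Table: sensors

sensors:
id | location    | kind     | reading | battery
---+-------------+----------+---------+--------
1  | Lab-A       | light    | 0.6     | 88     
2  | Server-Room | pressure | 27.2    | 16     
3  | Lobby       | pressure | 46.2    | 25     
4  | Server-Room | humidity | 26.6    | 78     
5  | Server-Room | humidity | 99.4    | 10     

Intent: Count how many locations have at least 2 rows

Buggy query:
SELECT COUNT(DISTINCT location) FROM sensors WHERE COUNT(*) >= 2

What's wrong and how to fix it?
Bug: COUNT(*) cannot appear in WHERE; the per-group count doesn't exist yet

Fix: Use a subquery that GROUPs and filters with HAVING, then count its rows

Corrected query:
SELECT COUNT(*) FROM (SELECT location FROM sensors GROUP BY location HAVING COUNT(*) >= 2)

Result:
COUNT(*)
--------
1       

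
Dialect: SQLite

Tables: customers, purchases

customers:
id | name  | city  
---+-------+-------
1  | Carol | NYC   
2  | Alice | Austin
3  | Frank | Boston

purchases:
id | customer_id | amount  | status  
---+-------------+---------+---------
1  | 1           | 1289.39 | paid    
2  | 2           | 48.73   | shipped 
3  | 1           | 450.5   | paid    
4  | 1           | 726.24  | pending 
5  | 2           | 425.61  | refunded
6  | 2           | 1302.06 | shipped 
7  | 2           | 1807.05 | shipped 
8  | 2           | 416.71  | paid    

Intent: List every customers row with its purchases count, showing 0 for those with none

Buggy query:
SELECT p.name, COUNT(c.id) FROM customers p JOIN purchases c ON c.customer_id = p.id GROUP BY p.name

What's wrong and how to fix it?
Bug: INNER JOIN drops customers rows that have no matching purchases rows

Fix: Switch to LEFT JOIN to retain unmatched parent rows

Corrected query:
SELECT p.name, COUNT(c.id) FROM customers p LEFT JOIN purchases c ON c.customer_id = p.id GROUP BY p.name

Result:
name  | COUNT(c.id)
------+------------
Alice | 5          
Carol | 3          
Frank | 0          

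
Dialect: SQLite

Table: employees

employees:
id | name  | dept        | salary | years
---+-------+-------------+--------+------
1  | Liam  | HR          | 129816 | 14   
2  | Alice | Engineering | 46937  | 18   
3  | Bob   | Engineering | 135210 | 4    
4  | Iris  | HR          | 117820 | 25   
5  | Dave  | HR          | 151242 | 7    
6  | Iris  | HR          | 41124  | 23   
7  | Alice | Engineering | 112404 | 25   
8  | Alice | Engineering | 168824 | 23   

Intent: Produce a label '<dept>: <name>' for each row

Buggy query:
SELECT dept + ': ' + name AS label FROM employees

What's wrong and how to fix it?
Bug: SQLite uses || for string concatenation; + coerces text to numbers (yielding 0)

Fix: Use the || operator for string concatenation

Corrected query:
SELECT dept || ': ' || name AS label FROM employees

Result:
label             
------------------
HR: Liam          
Engineering: Alice
Engineering: Bob  
HR: Iris          
HR: Dave          
HR: Iris          
Engineering: Alice
Engineering: Alice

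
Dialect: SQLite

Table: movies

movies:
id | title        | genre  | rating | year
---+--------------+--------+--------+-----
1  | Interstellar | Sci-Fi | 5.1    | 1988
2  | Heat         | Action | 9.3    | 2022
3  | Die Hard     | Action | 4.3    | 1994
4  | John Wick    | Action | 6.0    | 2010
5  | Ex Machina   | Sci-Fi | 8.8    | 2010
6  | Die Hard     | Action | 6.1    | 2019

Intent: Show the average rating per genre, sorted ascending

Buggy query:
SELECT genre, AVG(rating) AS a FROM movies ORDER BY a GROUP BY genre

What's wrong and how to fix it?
Bug: GROUP BY must precede ORDER BY

Fix: Reorder: SELECT … FROM … GROUP BY … ORDER BY …

Corrected query:
SELECT genre, AVG(rating) AS a FROM movies GROUP BY genre ORDER BY a

Result:
genre  | a    
-------+------
Action | 6.425
Sci-Fi | 6.95 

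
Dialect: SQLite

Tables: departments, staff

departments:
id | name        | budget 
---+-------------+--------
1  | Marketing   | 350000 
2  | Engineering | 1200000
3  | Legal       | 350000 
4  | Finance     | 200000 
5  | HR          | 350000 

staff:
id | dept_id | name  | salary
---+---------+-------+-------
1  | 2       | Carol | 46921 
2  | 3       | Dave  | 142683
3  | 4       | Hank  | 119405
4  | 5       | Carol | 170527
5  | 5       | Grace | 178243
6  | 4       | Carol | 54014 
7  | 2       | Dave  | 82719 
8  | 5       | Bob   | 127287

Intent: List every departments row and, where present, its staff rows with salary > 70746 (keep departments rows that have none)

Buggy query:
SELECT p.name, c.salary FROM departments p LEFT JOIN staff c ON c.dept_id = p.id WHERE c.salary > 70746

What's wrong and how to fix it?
Bug: A WHERE condition on the right-hand table after LEFT JOIN drops unmatched parents

Fix: Move the right-table condition into the ON clause so unmatched parents are kept

Corrected query:
SELECT p.name, c.salary FROM departments p LEFT JOIN staff c ON c.dept_id = p.id AND c.salary > 70746

Result:
name        | salary
------------+-------
Marketing   | NULL  
Engineering | 82719 
Legal       | 142683
Finance     | 119405
HR          | 127287
HR          | 170527
HR          | 178243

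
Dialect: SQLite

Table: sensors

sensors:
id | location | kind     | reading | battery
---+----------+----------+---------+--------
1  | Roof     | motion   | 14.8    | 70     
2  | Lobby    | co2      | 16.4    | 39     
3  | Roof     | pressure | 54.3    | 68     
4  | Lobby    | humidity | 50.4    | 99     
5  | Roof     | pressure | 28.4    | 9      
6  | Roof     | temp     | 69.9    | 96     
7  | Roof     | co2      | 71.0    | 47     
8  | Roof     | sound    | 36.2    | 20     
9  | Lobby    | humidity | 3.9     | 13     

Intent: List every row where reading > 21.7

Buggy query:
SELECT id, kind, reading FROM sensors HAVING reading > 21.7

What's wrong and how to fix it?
Bug: This is a non-aggregate query (no GROUP BY, no aggregates), so in SQLite the HAVING clause is invalid here; a row-level condition belongs in WHERE

Fix: Use WHERE for row-level filtering

Corrected query:
SELECT id, kind, reading FROM sensors WHERE reading > 21.7

Result:
id | kind     | reading
---+----------+--------
3  | pressure | 54.3   
4  | humidity | 50.4   
5  | pressure | 28.4   
6  | temp     | 69.9   
7  | co2      | 71     
8  | sound    | 36.2   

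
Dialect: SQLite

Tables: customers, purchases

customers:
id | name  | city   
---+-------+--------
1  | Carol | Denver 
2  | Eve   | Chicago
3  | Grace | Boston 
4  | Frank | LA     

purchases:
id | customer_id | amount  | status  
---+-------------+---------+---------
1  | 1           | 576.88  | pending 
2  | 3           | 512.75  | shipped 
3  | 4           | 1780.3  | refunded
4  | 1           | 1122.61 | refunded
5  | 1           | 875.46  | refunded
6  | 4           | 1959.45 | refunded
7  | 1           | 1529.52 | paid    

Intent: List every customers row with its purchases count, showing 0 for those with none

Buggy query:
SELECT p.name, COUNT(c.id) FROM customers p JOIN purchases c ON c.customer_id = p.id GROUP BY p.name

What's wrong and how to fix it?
Bug: An inner join excludes parents with zero children

Fix: Use LEFT JOIN so parents without children still appear (COUNT(c.id) gives 0)

Corrected query:
SELECT p.name, COUNT(c.id) FROM customers p LEFT JOIN purchases c ON c.customer_id = p.id GROUP BY p.name

Result:
name  | COUNT(c.id)
------+------------
Carol | 4          
Eve   | 0          
Frank | 2          
Grace | 1          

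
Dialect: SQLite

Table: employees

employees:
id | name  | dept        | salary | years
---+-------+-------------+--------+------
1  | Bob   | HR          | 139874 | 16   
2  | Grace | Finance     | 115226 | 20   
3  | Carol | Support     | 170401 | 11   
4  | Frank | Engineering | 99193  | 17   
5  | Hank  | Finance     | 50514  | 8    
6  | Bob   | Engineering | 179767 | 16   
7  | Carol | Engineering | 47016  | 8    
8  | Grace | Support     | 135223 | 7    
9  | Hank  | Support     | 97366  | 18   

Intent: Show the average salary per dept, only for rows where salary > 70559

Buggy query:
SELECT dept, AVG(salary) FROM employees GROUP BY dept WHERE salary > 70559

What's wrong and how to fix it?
Bug: WHERE cannot follow GROUP BY

Fix: Place WHERE between FROM and GROUP BY

Corrected query:
SELECT dept, AVG(salary) FROM employees WHERE salary > 70559 GROUP BY dept

Result:
dept        | AVG(salary)
------------+------------
Engineering | 139480     
Finance     | 115226     
HR          | 139874     
Support     | 134330     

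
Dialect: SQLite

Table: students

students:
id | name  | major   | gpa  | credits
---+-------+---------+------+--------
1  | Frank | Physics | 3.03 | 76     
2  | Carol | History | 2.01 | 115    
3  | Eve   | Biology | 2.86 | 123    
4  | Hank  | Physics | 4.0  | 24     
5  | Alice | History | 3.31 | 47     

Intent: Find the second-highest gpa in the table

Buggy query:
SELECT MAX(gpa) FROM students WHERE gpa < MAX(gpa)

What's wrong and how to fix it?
Bug: MAX(gpa) on the right of the comparison is an aggregate-in-WHERE error

Fix: Put the inner MAX in a scalar subquery

Corrected query:
SELECT MAX(gpa) FROM students WHERE gpa < (SELECT MAX(gpa) FROM students)

Result:
MAX(gpa)
--------
3.31    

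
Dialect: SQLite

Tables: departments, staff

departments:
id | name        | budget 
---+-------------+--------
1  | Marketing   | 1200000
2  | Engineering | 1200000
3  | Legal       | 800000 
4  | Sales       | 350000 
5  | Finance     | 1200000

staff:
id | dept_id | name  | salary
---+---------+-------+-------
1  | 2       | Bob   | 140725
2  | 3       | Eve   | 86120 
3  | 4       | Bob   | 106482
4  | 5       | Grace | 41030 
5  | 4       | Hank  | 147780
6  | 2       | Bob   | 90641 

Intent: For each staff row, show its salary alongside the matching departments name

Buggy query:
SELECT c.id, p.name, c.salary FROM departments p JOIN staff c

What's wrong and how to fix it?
Bug: JOIN with no ON clause produces a cartesian product; every staff row pairs with every departments row

Fix: Add ON c.dept_id = p.id to the JOIN

Corrected query:
SELECT c.id, p.name, c.salary FROM departments p JOIN staff c ON c.dept_id = p.id

Result:
id | name        | salary
---+-------------+-------
1  | Engineering | 140725
2  | Legal       | 86120 
3  | Sales       | 106482
4  | Finance     | 41030 
5  | Sales       | 147780
6  | Engineering | 90641 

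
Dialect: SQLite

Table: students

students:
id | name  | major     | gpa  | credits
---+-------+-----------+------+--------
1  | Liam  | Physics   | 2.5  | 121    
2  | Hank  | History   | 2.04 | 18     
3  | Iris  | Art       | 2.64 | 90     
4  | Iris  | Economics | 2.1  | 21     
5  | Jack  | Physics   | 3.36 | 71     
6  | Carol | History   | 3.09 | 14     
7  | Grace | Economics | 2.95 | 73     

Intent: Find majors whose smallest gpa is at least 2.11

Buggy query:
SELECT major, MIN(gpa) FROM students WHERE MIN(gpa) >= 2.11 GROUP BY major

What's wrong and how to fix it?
Bug: Aggregates like MIN are computed per group after WHERE runs

Fix: Replace WHERE with HAVING after the GROUP BY

Corrected query:
SELECT major, MIN(gpa) FROM students GROUP BY major HAVING MIN(gpa) >= 2.11

Result:
major   | MIN(gpa)
--------+---------
Art     | 2.64    
Physics | 2.5     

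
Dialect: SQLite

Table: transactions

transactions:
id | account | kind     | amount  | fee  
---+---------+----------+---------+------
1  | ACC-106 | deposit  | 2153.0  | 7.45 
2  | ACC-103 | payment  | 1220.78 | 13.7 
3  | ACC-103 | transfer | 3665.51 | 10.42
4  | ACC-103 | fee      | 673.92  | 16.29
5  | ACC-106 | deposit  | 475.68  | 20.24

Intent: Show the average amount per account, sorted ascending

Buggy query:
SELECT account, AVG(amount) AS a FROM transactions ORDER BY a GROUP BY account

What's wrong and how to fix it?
Bug: ORDER BY appears before GROUP BY; SQL clause order requires GROUP BY first

Fix: Reorder: SELECT … FROM … GROUP BY … ORDER BY …

Corrected query:
SELECT account, AVG(amount) AS a FROM transactions GROUP BY account ORDER BY a

Result:
account | a          
--------+------------
ACC-106 | 1314.34    
ACC-103 | 1853.403333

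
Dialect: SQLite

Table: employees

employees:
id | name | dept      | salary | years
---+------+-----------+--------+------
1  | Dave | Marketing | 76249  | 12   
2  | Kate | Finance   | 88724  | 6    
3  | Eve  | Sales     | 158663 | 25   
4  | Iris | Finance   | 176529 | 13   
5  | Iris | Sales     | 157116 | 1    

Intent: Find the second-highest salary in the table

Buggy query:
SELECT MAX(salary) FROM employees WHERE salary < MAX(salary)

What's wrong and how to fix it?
Bug: The inner MAX is an aggregate inside WHERE, which is not allowed

Fix: Compute the overall MAX in a subquery, then take MAX of rows below it

Corrected query:
SELECT MAX(salary) FROM employees WHERE salary < (SELECT MAX(salary) FROM employees)

Result:
MAX(salary)
-----------
158663     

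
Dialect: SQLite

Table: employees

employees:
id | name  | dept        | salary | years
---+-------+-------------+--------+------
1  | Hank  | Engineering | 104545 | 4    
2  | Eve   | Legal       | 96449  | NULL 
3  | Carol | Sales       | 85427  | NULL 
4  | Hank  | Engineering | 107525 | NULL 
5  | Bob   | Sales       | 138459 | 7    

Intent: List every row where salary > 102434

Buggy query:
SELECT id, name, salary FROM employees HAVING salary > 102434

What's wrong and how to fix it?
Bug: HAVING filters the output of aggregation, but this query has no GROUP BY and no aggregate functions, so SQLite rejects it (HAVING clause on a non-aggregate query); the condition here is per row

Fix: Replace HAVING with WHERE since the condition applies to individual rows

Corrected query:
SELECT id, name, salary FROM employees WHERE salary > 102434

Result:
id | name | salary
---+------+-------
1  | Hank | 104545
4  | Hank | 107525
5  | Bob  | 138459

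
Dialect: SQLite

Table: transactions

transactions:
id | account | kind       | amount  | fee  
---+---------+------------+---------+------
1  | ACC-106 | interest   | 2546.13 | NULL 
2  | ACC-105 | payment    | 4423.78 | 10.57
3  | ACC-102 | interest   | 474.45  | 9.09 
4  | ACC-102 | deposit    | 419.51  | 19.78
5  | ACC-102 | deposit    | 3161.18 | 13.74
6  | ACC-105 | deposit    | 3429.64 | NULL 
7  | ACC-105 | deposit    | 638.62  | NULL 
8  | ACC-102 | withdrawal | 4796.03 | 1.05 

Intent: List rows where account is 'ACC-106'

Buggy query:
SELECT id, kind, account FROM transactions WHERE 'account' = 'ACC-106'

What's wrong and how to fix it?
Bug: Single quotes denote string literals in SQL; the column name is being compared as a constant string

Fix: Remove the quotes around the column name (or use double quotes for an identifier)

Corrected query:
SELECT id, kind, account FROM transactions WHERE account = 'ACC-106'

Result:
id | kind     | account
---+----------+--------
1  | interest | ACC-106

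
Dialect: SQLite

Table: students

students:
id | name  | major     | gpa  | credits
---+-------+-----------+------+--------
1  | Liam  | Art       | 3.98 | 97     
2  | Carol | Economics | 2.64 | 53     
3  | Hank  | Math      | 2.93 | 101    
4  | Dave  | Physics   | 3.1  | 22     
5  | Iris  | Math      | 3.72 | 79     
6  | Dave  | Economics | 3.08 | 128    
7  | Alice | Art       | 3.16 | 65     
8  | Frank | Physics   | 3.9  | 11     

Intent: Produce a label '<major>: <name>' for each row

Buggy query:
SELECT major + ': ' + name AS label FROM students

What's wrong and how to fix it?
Bug: '+' is numeric addition; on text columns SQLite converts them to 0 instead of concatenating

Fix: Replace + with || to concatenate text

Corrected query:
SELECT major || ': ' || name AS label FROM students

Result:
label           
----------------
Art: Liam       
Economics: Carol
Math: Hank      
Physics: Dave   
Math: Iris      
Economics: Dave 
Art: Alice      
Physics: Frank  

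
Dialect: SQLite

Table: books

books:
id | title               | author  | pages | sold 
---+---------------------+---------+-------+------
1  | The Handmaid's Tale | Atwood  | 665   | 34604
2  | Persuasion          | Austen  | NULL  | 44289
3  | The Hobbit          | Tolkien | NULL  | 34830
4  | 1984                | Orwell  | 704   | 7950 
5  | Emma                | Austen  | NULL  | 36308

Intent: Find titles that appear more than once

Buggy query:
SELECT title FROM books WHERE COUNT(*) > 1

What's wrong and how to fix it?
Bug: COUNT(*) is an aggregate and cannot be used in WHERE

Fix: GROUP BY title, then filter groups with HAVING COUNT(*) > 1

Corrected query:
SELECT title FROM books GROUP BY title HAVING COUNT(*) > 1

Result:
(no rows)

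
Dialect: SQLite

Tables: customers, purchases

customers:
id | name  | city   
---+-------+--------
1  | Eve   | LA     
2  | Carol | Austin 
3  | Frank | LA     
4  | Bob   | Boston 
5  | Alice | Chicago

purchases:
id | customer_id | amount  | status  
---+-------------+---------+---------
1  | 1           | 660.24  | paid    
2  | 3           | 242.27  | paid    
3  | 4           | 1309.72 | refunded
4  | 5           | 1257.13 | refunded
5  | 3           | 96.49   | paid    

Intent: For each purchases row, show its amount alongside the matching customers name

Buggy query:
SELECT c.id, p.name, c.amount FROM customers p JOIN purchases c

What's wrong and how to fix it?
Bug: JOIN with no ON clause produces a cartesian product; every purchases row pairs with every customers row

Fix: Specify the join condition linking the foreign key to the parent id

Corrected query:
SELECT c.id, p.name, c.amount FROM customers p JOIN purchases c ON c.customer_id = p.id

Result:
id | name  | amount 
---+-------+--------
1  | Eve   | 660.24 
2  | Frank | 242.27 
3  | Bob   | 1309.72
4  | Alice | 1257.13
5  | Frank | 96.49  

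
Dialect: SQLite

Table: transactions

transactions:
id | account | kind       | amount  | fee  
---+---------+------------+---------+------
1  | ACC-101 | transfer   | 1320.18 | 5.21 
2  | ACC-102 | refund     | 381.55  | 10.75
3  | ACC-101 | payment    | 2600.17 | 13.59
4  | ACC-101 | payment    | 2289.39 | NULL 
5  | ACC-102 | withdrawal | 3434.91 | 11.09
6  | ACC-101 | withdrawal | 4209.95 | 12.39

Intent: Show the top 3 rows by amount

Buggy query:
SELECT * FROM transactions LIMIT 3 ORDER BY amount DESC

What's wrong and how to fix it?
Bug: LIMIT must come after ORDER BY

Fix: Swap the clauses: ORDER BY first, then LIMIT

Corrected query:
SELECT * FROM transactions ORDER BY amount DESC LIMIT 3

Result:
id | account | kind       | amount  | fee  
---+---------+------------+---------+------
6  | ACC-101 | withdrawal | 4209.95 | 12.39
5  | ACC-102 | withdrawal | 3434.91 | 11.09
3  | ACC-101 | payment    | 2600.17 | 13.59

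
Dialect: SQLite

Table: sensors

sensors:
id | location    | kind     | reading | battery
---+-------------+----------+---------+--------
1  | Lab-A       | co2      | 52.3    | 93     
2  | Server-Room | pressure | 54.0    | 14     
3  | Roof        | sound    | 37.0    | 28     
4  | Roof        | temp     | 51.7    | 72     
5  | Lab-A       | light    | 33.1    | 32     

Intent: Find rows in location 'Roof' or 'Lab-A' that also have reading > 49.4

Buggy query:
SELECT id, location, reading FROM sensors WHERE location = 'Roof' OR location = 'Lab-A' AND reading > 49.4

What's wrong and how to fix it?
Bug: AND binds tighter than OR, so this parses as location = 'Roof' OR (location = 'Lab-A' AND reading > 49.4)

Fix: Group the OR with parentheses (or use IN), then AND the threshold

Corrected query:
SELECT id, location, reading FROM sensors WHERE (location = 'Roof' OR location = 'Lab-A') AND reading > 49.4

Result:
id | location | reading
---+----------+--------
1  | Lab-A    | 52.3   
4  | Roof     | 51.7   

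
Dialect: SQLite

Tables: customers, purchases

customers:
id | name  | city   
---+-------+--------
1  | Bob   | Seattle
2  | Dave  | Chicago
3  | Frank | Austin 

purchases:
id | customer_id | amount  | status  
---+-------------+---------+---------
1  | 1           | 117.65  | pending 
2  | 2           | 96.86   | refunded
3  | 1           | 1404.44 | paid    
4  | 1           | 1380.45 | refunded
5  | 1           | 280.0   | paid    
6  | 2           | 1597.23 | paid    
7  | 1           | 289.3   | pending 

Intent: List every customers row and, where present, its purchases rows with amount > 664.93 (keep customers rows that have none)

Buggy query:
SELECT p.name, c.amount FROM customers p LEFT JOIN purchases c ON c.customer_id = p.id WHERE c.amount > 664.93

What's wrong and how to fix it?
Bug: A WHERE condition on the right-hand table after LEFT JOIN drops unmatched parents

Fix: Put 'c.amount > 664.93' in the JOIN's ON clause instead of WHERE

Corrected query:
SELECT p.name, c.amount FROM customers p LEFT JOIN purchases c ON c.customer_id = p.id AND c.amount > 664.93

Result:
name  | amount 
------+--------
Bob   | 1380.45
Bob   | 1404.44
Dave  | 1597.23
Frank | NULL   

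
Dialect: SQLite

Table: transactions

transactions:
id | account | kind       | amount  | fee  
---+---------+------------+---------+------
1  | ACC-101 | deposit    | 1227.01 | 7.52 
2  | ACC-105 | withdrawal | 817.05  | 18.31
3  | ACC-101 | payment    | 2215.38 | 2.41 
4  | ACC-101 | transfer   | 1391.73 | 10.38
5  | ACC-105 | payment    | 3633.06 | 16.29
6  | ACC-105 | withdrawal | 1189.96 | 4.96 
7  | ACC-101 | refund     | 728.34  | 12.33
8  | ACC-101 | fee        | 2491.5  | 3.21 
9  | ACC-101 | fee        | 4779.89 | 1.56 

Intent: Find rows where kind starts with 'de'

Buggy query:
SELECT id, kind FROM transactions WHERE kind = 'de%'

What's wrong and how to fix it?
Bug: '=' compares the literal string including the % character; pattern matching needs LIKE

Fix: Use LIKE for wildcard pattern matching

Corrected query:
SELECT id, kind FROM transactions WHERE kind LIKE 'de%'

Result:
id | kind   
---+--------
1  | deposit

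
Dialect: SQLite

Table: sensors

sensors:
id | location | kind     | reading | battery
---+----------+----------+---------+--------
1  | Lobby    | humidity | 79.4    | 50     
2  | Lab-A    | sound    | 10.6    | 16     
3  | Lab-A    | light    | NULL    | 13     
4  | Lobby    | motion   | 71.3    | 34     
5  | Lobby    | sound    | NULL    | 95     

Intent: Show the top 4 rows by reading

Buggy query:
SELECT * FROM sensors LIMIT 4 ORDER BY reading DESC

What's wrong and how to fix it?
Bug: ORDER BY cannot follow LIMIT; LIMIT is the final clause

Fix: Sort with ORDER BY, then apply LIMIT

Corrected query:
SELECT * FROM sensors ORDER BY reading DESC LIMIT 4

Result:
id | location | kind     | reading | battery
---+----------+----------+---------+--------
1  | Lobby    | humidity | 79.4    | 50     
4  | Lobby    | motion   | 71.3    | 34     
2  | Lab-A    | sound    | 10.6    | 16     
3  | Lab-A    | light    | NULL    | 13     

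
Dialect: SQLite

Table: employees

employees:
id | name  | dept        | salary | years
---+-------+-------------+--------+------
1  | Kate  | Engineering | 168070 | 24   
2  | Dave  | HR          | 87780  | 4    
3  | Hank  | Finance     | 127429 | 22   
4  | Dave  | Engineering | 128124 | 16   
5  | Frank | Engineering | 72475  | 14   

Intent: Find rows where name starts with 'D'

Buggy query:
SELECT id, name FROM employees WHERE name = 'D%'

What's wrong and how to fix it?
Bug: '=' compares the literal string including the % character; pattern matching needs LIKE

Fix: Use LIKE for wildcard pattern matching

Corrected query:
SELECT id, name FROM employees WHERE name LIKE 'D%'

Result:
id | name
---+-----
2  | Dave
4  | Dave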